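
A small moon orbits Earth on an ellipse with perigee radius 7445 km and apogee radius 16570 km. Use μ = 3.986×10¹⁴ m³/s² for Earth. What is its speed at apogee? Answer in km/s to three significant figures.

v ≈ 3.86 km/s

Semi-major axis a = (r_p + r_a)/2 = 12008 km = 1.201×10⁷ m.
Vis-viva: v² = μ(2/r − 1/a) = 3.986×10¹⁴ × (1.207×10⁻⁷ − 8.328×10⁻⁸) = 1.492×10⁷ m²/s².
v = 3862 m/s = 3.862 km/s.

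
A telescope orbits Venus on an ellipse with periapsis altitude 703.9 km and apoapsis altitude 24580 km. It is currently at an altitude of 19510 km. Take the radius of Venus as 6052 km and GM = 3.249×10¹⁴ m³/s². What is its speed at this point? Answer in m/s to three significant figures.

r_p = 6052 + 703.9 = 6755.9 km = 6.7559×10⁶ m.
r_a = 6052 + 24580 = 30632 km = 3.0632×10⁷ m.
r = 6052 + 19510 = 25562 km = 2.556×10⁷ m.
Semi-major axis a = (r_p + r_a)/2 = 18694 km = 1.869×10⁷ m.
Vis-viva: v² = μ(2/r − 1/a) = 3.249×10¹⁴ × (7.824×10⁻⁸ − 5.349×10⁻⁸) = 8.041×10⁶ m²/s².
v = 2836 m/s.

v ≈ 2840 m/s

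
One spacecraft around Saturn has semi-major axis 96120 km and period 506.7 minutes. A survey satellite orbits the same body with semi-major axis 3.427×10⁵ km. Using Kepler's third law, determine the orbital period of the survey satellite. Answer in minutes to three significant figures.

Kepler's third law: T² ∝ a³, so T₂ = T₁ (a₂/a₁)^(3/2).
a₂/a₁ = 3.565, (a₂/a₁)^(3/2) = 6.732.
T₂ = 506.7 × 6.732 = 3411 minutes.

T₂ ≈ 3410 minutes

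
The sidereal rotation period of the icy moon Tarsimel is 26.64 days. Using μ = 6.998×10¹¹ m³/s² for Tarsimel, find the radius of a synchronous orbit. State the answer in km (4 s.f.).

T = 26.64 days = 2.302×10⁶ s.
A synchronous orbit has period T, so by Kepler's third law a = (μT²/4π²)^(1/3).
μT²/4π² = 6.998×10¹¹ × (2.302×10⁶)² / 39.48 = 9.391×10²² m³.
a = 4.545×10⁷ m = 45454 km.

r_sync ≈ 45450 km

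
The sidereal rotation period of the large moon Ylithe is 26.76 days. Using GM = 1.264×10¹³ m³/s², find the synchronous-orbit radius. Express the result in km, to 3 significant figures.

T = 26.76 days = 2.312×10⁶ s.
A synchronous orbit has period T, so by Kepler's third law a = (μT²/4π²)^(1/3).
μT²/4π² = 1.264×10¹³ × (2.312×10⁶)² / 39.48 = 1.712×10²⁴ m³.
a = 1.196×10⁸ m = 1.1962×10⁵ km.

r_sync ≈ 1.20×10⁵ km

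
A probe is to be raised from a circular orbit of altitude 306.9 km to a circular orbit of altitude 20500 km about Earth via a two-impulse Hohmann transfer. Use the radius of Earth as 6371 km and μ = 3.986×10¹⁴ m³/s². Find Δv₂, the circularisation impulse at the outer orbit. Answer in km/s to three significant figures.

r₁ = 6371 + 306.9 = 6677.9 km = 6.6779×10⁶ m.
r₂ = 6371 + 20500 = 26871 km = 2.6871×10⁷ m.
Transfer ellipse a_t = (r₁ + r₂)/2 = 1.677×10⁷ m.
At r₁: circular v_c1 = √(μ/r₁) = 7726 m/s; transfer-perigee v_p = √[μ(2/r₁ − 1/a_t)] = 9778 m/s.
At r₂: circular v_c2 = √(μ/r₂) = 3851 m/s; transfer-apogee v_a = √[μ(2/r₂ − 1/a_t)] = 2430 m/s.
Δv₂ = v_c2 − v_a = 1421 m/s.
= 1.421 km/s.

Δv ≈ 1.42 km/s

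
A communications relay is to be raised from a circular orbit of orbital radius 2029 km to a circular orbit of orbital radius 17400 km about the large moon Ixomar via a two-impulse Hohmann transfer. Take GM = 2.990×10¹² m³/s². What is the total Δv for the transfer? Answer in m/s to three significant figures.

r₁ = 2029 km = 2.029×10⁶ m.
r₂ = 17400 km = 1.740×10⁷ m.
Transfer ellipse a_t = (r₁ + r₂)/2 = 9.714×10⁶ m.
At r₁: circular v_c1 = √(μ/r₁) = 1214 m/s; transfer-periapsis v_p = √[μ(2/r₁ − 1/a_t)] = 1625 m/s.
Δv₁ = v_p − v_c1 = 410.7 m/s.
At r₂: circular v_c2 = √(μ/r₂) = 414.5 m/s; transfer-apoapsis v_a = √[μ(2/r₂ − 1/a_t)] = 189.4 m/s.
Δv₂ = v_c2 − v_a = 225.1 m/s.
Total Δv = Δv₁ + Δv₂ = 635.8 m/s.

Δv_total ≈ 636 m/s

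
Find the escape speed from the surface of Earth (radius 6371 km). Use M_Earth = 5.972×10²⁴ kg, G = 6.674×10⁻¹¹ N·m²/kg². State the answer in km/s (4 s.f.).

μ = GM = 6.674×10⁻¹¹ × 5.972×10²⁴ = 3.986×10¹⁴ m³/s².
r = R = 6.371×10⁶ m.
Escape speed v_esc = √(2μ/r) = √(2 × 3.986×10¹⁴ / 6.371×10⁶) = √(1.251×10⁸) = 11190 m/s.
= 11.19 km/s.

v_esc ≈ 11.19 km/s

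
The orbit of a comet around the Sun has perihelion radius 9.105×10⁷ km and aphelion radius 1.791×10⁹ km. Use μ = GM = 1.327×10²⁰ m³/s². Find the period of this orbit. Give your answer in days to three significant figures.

T ≈ 5760 days

Semi-major axis a = (r_p + r_a)/2 = (9.1050×10⁷ + 1.7910×10⁹)/2 = 9.4102×10⁸ km = 9.410×10¹¹ m.
By Kepler's third law T = 2π√(a³/μ) = 2π × 7.924×10⁷ = 4.979×10⁸ s.
= 5763 days.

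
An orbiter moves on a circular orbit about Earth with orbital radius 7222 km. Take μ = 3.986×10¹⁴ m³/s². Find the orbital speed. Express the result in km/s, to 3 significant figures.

r = 7222 km = 7.222×10⁶ m.
For a circular orbit v = √(μ/r) = √(3.986×10¹⁴ / 7.222×10⁶) = √(5.519×10⁷) = 7429 m/s.
That is 7.429 km/s.

v ≈ 7.43 km/s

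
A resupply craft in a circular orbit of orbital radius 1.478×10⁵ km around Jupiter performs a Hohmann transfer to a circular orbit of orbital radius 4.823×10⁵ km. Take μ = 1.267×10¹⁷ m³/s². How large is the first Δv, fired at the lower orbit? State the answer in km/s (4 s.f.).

Δv ≈ 6.947 km/s

r₁ = 1.478×10⁵ km = 1.478×10⁸ m.
r₂ = 4.823×10⁵ km = 4.823×10⁸ m.
Transfer ellipse a_t = (r₁ + r₂)/2 = 3.150×10⁸ m.
At r₁: circular v_c1 = √(μ/r₁) = 29280 m/s; transfer-perijove v_p = √[μ(2/r₁ − 1/a_t)] = 36230 m/s.
Δv₁ = v_p − v_c1 = 6947 m/s.
= 6.947 km/s.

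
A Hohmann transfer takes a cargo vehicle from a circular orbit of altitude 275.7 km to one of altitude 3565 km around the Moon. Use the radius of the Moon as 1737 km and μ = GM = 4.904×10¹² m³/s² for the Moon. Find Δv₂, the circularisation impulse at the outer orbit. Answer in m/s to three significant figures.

r₁ = 1737 + 275.7 = 2012.7 km = 2.0127×10⁶ m.
r₂ = 1737 + 3565 = 5302.0 km = 5.3020×10⁶ m.
Transfer ellipse a_t = (r₁ + r₂)/2 = 3.657×10⁶ m.
At r₁: circular v_c1 = √(μ/r₁) = 1561 m/s; transfer-perilune v_p = √[μ(2/r₁ − 1/a_t)] = 1879 m/s.
At r₂: circular v_c2 = √(μ/r₂) = 961.7 m/s; transfer-apolune v_a = √[μ(2/r₂ − 1/a_t)] = 713.4 m/s.
Δv₂ = v_c2 − v_a = 248.3 m/s.

Δv ≈ 248 m/s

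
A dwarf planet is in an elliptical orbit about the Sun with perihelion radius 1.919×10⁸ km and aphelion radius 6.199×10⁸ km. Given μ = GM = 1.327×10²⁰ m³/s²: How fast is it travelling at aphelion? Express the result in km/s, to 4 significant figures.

v ≈ 10.06 km/s

Semi-major axis a = (r_p + r_a)/2 = 4.0590×10⁸ km = 4.059×10¹¹ m.
Vis-viva: v² = μ(2/r − 1/a) = 1.327×10²⁰ × (3.226×10⁻¹² − 2.464×10⁻¹²) = 1.012×10⁸ m²/s².
v = 10060 m/s = 10.06 km/s.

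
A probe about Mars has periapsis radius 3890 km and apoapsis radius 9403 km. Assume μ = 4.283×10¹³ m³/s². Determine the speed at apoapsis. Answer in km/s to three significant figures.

v ≈ 1.63 km/s

Semi-major axis a = (r_p + r_a)/2 = 6646.5 km = 6.646×10⁶ m.
Vis-viva: v² = μ(2/r − 1/a) = 4.283×10¹³ × (2.127×10⁻⁷ − 1.505×10⁻⁷) = 2.666×10⁶ m²/s².
v = 1633 m/s = 1.633 km/s.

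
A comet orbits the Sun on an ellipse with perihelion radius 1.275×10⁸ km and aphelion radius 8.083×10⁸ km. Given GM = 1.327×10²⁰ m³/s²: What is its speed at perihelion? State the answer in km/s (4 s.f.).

Semi-major axis a = (r_p + r_a)/2 = 4.6790×10⁸ km = 4.679×10¹¹ m.
Vis-viva: v² = μ(2/r − 1/a) = 1.327×10²⁰ × (1.569×10⁻¹¹ − 2.137×10⁻¹²) = 1.798×10⁹ m²/s².
v = 42400 m/s = 42.40 km/s.

v ≈ 42.40 km/s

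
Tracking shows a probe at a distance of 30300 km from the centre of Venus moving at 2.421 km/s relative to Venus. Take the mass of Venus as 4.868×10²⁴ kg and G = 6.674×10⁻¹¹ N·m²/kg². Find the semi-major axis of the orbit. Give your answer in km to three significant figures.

μ = GM = 6.674×10⁻¹¹ × 4.868×10²⁴ = 3.249×10¹⁴ m³/s².
r = 3.030×10⁷ m.
Specific orbital energy ε = v²/2 − μ/r = (2421)²/2 − 3.249×10¹⁴/3.030×10⁷ = -7.792×10⁶ J/kg.
Since ε = −μ/(2a), a = −μ/(2ε) = 2.085×10⁷ m = 20848 km.

a ≈ 20800 km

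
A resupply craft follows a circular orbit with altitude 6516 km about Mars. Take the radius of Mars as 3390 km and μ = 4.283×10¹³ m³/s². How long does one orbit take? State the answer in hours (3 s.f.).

r = 3390 + 6516 = 9906.0 km = 9.9060×10⁶ m.
Kepler's third law: T = 2π√(r³/μ) = 2π√((9.906×10⁶)³ / 4.283×10¹³).
r³/μ = 2.270×10⁷ s², so T = 2π × 4.764×10³ = 2.993×10⁴ s.
Converting: 2.993×10⁴ s ÷ 3600 = 8.315 hours.

T ≈ 8.31 hours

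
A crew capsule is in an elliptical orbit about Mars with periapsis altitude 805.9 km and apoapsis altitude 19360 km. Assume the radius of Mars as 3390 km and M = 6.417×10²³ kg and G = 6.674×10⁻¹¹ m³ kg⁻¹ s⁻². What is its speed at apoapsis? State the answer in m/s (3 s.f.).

μ = GM = 6.674×10⁻¹¹ × 6.417×10²³ = 4.283×10¹³ m³/s².
r_p = 3390 + 805.9 = 4195.9 km = 4.1959×10⁶ m.
r_a = 3390 + 19360 = 22750 km = 2.2750×10⁷ m.
Semi-major axis a = (r_p + r_a)/2 = 13473 km = 1.347×10⁷ m.
Vis-viva: v² = μ(2/r − 1/a) = 4.283×10¹³ × (8.791×10⁻⁸ − 7.422×10⁻⁸) = 5.863×10⁵ m²/s².
v = 765.7 m/s.

v ≈ 766 m/s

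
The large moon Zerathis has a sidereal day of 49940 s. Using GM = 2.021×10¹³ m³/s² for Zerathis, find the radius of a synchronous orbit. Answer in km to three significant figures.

A synchronous orbit has period T, so by Kepler's third law a = (μT²/4π²)^(1/3).
μT²/4π² = 2.021×10¹³ × (4.994×10⁴)² / 39.48 = 1.277×10²¹ m³.
a = 1.085×10⁷ m = 10848 km.

r_sync ≈ 10800 km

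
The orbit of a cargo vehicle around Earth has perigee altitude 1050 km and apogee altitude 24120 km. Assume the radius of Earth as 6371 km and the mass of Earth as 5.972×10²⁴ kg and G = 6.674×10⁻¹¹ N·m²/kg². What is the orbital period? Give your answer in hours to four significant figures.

μ = GM = 6.674×10⁻¹¹ × 5.972×10²⁴ = 3.986×10¹⁴ m³/s².
r_p = 6371 + 1050 = 7421.0 km = 7.4210×10⁶ m.
r_a = 6371 + 24120 = 30491 km = 3.0491×10⁷ m.
Semi-major axis a = (r_p + r_a)/2 = (7421.0 + 30491)/2 = 18956 km = 1.896×10⁷ m.
By Kepler's third law T = 2π√(a³/μ) = 2π × 4.134×10³ = 2.597×10⁴ s.
= 7.215 hours.

T ≈ 7.215 hours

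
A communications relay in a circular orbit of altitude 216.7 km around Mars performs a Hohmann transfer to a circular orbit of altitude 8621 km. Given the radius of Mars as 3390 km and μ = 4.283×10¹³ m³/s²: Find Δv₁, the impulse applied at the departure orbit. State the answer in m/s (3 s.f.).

r₁ = 3390 + 216.7 = 3606.7 km = 3.6067×10⁶ m.
r₂ = 3390 + 8621 = 12011 km = 1.2011×10⁷ m.
Transfer ellipse a_t = (r₁ + r₂)/2 = 7.809×10⁶ m.
At r₁: circular v_c1 = √(μ/r₁) = 3446 m/s; transfer-periapsis v_p = √[μ(2/r₁ − 1/a_t)] = 4274 m/s.
Δv₁ = v_p − v_c1 = 827.8 m/s.

Δv ≈ 828 m/s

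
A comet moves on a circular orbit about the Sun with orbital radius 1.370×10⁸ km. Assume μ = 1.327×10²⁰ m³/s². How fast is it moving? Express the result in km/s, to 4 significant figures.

v ≈ 31.12 km/s

r = 1.370×10⁸ km = 1.370×10¹¹ m.
For a circular orbit v = √(μ/r) = √(1.327×10²⁰ / 1.370×10¹¹) = √(9.686×10⁸) = 31120 m/s.
That is 31.12 km/s.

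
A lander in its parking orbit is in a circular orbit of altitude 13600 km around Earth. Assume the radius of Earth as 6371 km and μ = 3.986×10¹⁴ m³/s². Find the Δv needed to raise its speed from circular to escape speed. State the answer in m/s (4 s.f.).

Δv ≈ 1851 m/s

r = 6371 + 13600 = 19971 km = 1.9971×10⁷ m.
Circular speed v_c = √(μ/r) = 4468 m/s.
Escape speed v_esc = √(2μ/r) = √2 × v_c = 6318 m/s.
Δv = v_esc − v_c = 1851 m/s.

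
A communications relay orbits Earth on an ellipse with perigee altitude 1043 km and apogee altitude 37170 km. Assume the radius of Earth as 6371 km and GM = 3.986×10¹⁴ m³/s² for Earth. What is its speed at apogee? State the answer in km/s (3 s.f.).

r_p = 6371 + 1043 = 7414.0 km = 7.4140×10⁶ m.
r_a = 6371 + 37170 = 43541 km = 4.3541×10⁷ m.
Semi-major axis a = (r_p + r_a)/2 = 25478 km = 2.548×10⁷ m.
Vis-viva: v² = μ(2/r − 1/a) = 3.986×10¹⁴ × (4.593×10⁻⁸ − 3.925×10⁻⁸) = 2.664×10⁶ m²/s².
v = 1632 m/s = 1.632 km/s.

v ≈ 1.63 km/s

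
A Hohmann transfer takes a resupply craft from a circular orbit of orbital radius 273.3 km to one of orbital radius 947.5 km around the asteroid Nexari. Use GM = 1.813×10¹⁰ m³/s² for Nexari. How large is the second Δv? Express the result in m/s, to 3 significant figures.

r₁ = 273.3 km = 2.733×10⁵ m.
r₂ = 947.5 km = 9.475×10⁵ m.
Transfer ellipse a_t = (r₁ + r₂)/2 = 6.104×10⁵ m.
At r₁: circular v_c1 = √(μ/r₁) = 257.6 m/s; transfer-periapsis v_p = √[μ(2/r₁ − 1/a_t)] = 320.9 m/s.
At r₂: circular v_c2 = √(μ/r₂) = 138.3 m/s; transfer-apoapsis v_a = √[μ(2/r₂ − 1/a_t)] = 92.56 m/s.
Δv₂ = v_c2 − v_a = 45.77 m/s.

Δv ≈ 45.8 m/s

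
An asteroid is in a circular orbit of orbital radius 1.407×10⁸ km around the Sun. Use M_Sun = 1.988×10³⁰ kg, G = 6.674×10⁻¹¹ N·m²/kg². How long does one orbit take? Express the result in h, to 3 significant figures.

μ = GM = 6.674×10⁻¹¹ × 1.988×10³⁰ = 1.327×10²⁰ m³/s².
r = 1.407×10⁸ km = 1.407×10¹¹ m.
Kepler's third law: T = 2π√(r³/μ) = 2π√((1.407×10¹¹)³ / 1.327×10²⁰).
r³/μ = 2.099×10¹³ s², so T = 2π × 4.582×10⁶ = 2.879×10⁷ s.
Converting: 2.879×10⁷ s ÷ 3600 = 7997 h.

T ≈ 8000 h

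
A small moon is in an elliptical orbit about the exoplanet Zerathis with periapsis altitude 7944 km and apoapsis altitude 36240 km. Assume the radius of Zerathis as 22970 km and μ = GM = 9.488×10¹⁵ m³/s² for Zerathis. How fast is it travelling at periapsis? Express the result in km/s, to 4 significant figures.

r_p = 22970 + 7944 = 30914 km = 3.0914×10⁷ m.
r_a = 22970 + 36240 = 59210 km = 5.9210×10⁷ m.
Semi-major axis a = (r_p + r_a)/2 = 45062 km = 4.506×10⁷ m.
Vis-viva: v² = μ(2/r − 1/a) = 9.488×10¹⁵ × (6.470×10⁻⁸ − 2.219×10⁻⁸) = 4.033×10⁸ m²/s².
v = 20080 m/s = 20.08 km/s.

v ≈ 20.08 km/s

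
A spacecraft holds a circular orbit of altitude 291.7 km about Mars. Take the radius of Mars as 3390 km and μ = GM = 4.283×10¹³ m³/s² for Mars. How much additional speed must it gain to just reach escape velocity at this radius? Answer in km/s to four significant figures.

Δv ≈ 1.413 km/s

r = 3390 + 291.7 = 3681.7 km = 3.6817×10⁶ m.
Circular speed v_c = √(μ/r) = 3411 m/s.
Escape speed v_esc = √(2μ/r) = √2 × v_c = 4824 m/s.
Δv = v_esc − v_c = 1413 m/s = 1.413 km/s.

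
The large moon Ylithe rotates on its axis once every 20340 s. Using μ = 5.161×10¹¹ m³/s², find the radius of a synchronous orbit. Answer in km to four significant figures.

A synchronous orbit has period T, so by Kepler's third law a = (μT²/4π²)^(1/3).
μT²/4π² = 5.161×10¹¹ × (2.034×10⁴)² / 39.48 = 5.408×10¹⁸ m³.
a = 1.755×10⁶ m = 1755.3 km.

r_sync ≈ 1755 km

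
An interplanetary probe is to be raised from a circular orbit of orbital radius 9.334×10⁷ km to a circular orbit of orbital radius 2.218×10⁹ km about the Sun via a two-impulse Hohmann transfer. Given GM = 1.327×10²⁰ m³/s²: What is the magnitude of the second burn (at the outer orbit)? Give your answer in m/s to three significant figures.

Δv ≈ 5540 m/s

r₁ = 9.334×10⁷ km = 9.334×10¹⁰ m.
r₂ = 2.218×10⁹ km = 2.218×10¹² m.
Transfer ellipse a_t = (r₁ + r₂)/2 = 1.156×10¹² m.
At r₁: circular v_c1 = √(μ/r₁) = 37710 m/s; transfer-perihelion v_p = √[μ(2/r₁ − 1/a_t)] = 52240 m/s.
At r₂: circular v_c2 = √(μ/r₂) = 7735 m/s; transfer-aphelion v_a = √[μ(2/r₂ − 1/a_t)] = 2198 m/s.
Δv₂ = v_c2 − v_a = 5537 m/s.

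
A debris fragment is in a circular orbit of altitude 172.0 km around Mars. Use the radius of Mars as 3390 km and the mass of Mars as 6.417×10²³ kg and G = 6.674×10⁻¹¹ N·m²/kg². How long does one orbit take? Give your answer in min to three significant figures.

μ = GM = 6.674×10⁻¹¹ × 6.417×10²³ = 4.283×10¹³ m³/s².
r = 3390 + 172.0 = 3562.0 km = 3.5620×10⁶ m.
Kepler's third law: T = 2π√(r³/μ) = 2π√((3.562×10⁶)³ / 4.283×10¹³).
r³/μ = 1.055×10⁶ s², so T = 2π × 1.027×10³ = 6.454×10³ s.
Converting: 6.454×10³ s ÷ 60.00 = 107.6 min.

T ≈ 108 min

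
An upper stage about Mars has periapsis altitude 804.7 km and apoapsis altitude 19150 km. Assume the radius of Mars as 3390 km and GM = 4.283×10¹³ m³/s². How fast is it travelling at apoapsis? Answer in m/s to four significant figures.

r_p = 3390 + 804.7 = 4194.7 km = 4.1947×10⁶ m.
r_a = 3390 + 19150 = 22540 km = 2.2540×10⁷ m.
Semi-major axis a = (r_p + r_a)/2 = 13367 km = 1.337×10⁷ m.
Vis-viva: v² = μ(2/r − 1/a) = 4.283×10¹³ × (8.873×10⁻⁸ − 7.481×10⁻⁸) = 5.963×10⁵ m²/s².
v = 772.2 m/s.

v ≈ 772.2 m/s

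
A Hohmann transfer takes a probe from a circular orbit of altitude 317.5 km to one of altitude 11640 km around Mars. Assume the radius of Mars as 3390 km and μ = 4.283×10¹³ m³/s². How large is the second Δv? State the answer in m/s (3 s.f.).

Δv ≈ 626 m/s

r₁ = 3390 + 317.5 = 3707.5 km = 3.7075×10⁶ m.
r₂ = 3390 + 11640 = 15030 km = 1.5030×10⁷ m.
Transfer ellipse a_t = (r₁ + r₂)/2 = 9.369×10⁶ m.
At r₁: circular v_c1 = √(μ/r₁) = 3399 m/s; transfer-periapsis v_p = √[μ(2/r₁ − 1/a_t)] = 4305 m/s.
At r₂: circular v_c2 = √(μ/r₂) = 1688 m/s; transfer-apoapsis v_a = √[μ(2/r₂ − 1/a_t)] = 1062 m/s.
Δv₂ = v_c2 − v_a = 626.2 m/s.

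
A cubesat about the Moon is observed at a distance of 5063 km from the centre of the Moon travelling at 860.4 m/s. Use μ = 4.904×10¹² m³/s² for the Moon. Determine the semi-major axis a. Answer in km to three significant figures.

a ≈ 4100 km

r = 5.063×10⁶ m.
Vis-viva rearranged: 1/a = 2/r − v²/μ = 3.950×10⁻⁷ − 1.510×10⁻⁷ = 2.441×10⁻⁷ m⁻¹.
a = 4.097×10⁶ m = 4097.2 km.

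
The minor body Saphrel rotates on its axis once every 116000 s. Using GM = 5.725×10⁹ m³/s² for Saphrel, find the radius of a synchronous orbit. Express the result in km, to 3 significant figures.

r_sync ≈ 1250 km

A synchronous orbit has period T, so by Kepler's third law a = (μT²/4π²)^(1/3).
μT²/4π² = 5.725×10⁹ × (1.160×10⁵)² / 39.48 = 1.951×10¹⁸ m³.
a = 1.250×10⁶ m = 1249.6 km.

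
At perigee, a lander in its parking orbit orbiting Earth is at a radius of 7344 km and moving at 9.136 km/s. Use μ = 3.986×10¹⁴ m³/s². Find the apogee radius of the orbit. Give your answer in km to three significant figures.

apogee radius ≈ 24400 km

r_p = 7.344×10⁶ m.
Specific energy ε = v²/2 − μ/r = -1.254×10⁷ J/kg, so a = −μ/(2ε) = 1.589×10⁷ m.
The apsides satisfy r_p + r_a = 2a, so the apogee radius is 2a − r_p = 2.444×10⁷ m = 24436 km.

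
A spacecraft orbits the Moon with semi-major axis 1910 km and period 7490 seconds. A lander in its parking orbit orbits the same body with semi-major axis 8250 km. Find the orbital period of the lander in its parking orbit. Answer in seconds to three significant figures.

Kepler's third law: T² ∝ a³, so T₂ = T₁ (a₂/a₁)^(3/2).
a₂/a₁ = 4.319, (a₂/a₁)^(3/2) = 8.977.
T₂ = 7490 × 8.977 = 67240 seconds.

T₂ ≈ 67200 seconds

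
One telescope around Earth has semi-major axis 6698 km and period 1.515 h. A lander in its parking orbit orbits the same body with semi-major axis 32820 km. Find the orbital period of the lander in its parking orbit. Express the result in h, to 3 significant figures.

T₂ ≈ 16.4 h

Kepler's third law: T² ∝ a³, so T₂ = T₁ (a₂/a₁)^(3/2).
a₂/a₁ = 4.900, (a₂/a₁)^(3/2) = 10.85.
T₂ = 1.515 × 10.85 = 16.43 h.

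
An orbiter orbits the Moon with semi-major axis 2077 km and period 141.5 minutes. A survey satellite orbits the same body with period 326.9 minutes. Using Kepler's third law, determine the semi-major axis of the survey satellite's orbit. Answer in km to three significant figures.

a₂ ≈ 3630 km

Kepler's third law: a³ ∝ T², so a₂ = a₁ (T₂/T₁)^(2/3).
T₂/T₁ = 2.310, (T₂/T₁)^(2/3) = 1.748.
a₂ = 2077 × 1.748 = 3630 km.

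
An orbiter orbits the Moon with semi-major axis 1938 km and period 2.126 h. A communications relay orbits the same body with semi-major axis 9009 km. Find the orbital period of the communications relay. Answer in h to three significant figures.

T₂ ≈ 21.3 h

Kepler's third law: T² ∝ a³, so T₂ = T₁ (a₂/a₁)^(3/2).
a₂/a₁ = 4.649, (a₂/a₁)^(3/2) = 10.02.
T₂ = 2.126 × 10.02 = 21.31 h.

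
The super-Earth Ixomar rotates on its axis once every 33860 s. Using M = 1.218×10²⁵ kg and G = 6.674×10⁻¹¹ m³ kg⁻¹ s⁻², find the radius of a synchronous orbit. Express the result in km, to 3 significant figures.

r_sync ≈ 28700 km

μ = GM = 6.674×10⁻¹¹ × 1.218×10²⁵ = 8.129×10¹⁴ m³/s².
A synchronous orbit has period T, so by Kepler's third law a = (μT²/4π²)^(1/3).
μT²/4π² = 8.129×10¹⁴ × (3.386×10⁴)² / 39.48 = 2.361×10²² m³.
a = 2.869×10⁷ m = 28687 km.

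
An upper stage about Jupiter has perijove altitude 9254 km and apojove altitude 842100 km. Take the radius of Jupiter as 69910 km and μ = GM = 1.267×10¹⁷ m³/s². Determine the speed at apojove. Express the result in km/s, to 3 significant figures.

v ≈ 4.71 km/s

r_p = 69910 + 9254 = 79164 km = 7.9164×10⁷ m.
r_a = 69910 + 842100 = 912010 km = 9.1201×10⁸ m.
Semi-major axis a = (r_p + r_a)/2 = 4.9559×10⁵ km = 4.956×10⁸ m.
Vis-viva: v² = μ(2/r − 1/a) = 1.267×10¹⁷ × (2.193×10⁻⁹ − 2.018×10⁻⁹) = 2.219×10⁷ m²/s².
v = 4711 m/s = 4.711 km/s.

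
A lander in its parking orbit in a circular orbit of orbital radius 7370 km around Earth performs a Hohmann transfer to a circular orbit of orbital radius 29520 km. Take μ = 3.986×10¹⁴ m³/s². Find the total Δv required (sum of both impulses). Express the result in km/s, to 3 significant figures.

r₁ = 7370 km = 7.370×10⁶ m.
r₂ = 29520 km = 2.952×10⁷ m.
Transfer ellipse a_t = (r₁ + r₂)/2 = 1.844×10⁷ m.
At r₁: circular v_c1 = √(μ/r₁) = 7354 m/s; transfer-perigee v_p = √[μ(2/r₁ − 1/a_t)] = 9304 m/s.
Δv₁ = v_p − v_c1 = 1949 m/s.
At r₂: circular v_c2 = √(μ/r₂) = 3675 m/s; transfer-apogee v_a = √[μ(2/r₂ − 1/a_t)] = 2323 m/s.
Δv₂ = v_c2 − v_a = 1352 m/s.
Total Δv = Δv₁ + Δv₂ = 3301 m/s = 3.301 km/s.

Δv_total ≈ 3.30 km/s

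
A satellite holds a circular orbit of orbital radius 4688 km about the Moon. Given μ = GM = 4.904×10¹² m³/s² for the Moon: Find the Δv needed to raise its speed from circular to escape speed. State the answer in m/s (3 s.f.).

Δv ≈ 424 m/s

r = 4688 km = 4.688×10⁶ m.
Circular speed v_c = √(μ/r) = 1023 m/s.
Escape speed v_esc = √(2μ/r) = √2 × v_c = 1446 m/s.
Δv = v_esc − v_c = 423.6 m/s.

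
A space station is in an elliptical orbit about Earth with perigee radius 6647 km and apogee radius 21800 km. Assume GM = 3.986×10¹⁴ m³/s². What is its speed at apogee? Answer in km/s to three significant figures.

v ≈ 2.92 km/s

Semi-major axis a = (r_p + r_a)/2 = 14224 km = 1.422×10⁷ m.
Vis-viva: v² = μ(2/r − 1/a) = 3.986×10¹⁴ × (9.174×10⁻⁸ − 7.031×10⁻⁸) = 8.545×10⁶ m²/s².
v = 2923 m/s = 2.923 km/s.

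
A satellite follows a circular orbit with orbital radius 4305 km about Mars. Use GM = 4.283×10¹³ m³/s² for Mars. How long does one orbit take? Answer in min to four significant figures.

T ≈ 142.9 min

r = 4305 km = 4.305×10⁶ m.
Kepler's third law: T = 2π√(r³/μ) = 2π√((4.305×10⁶)³ / 4.283×10¹³).
r³/μ = 1.863×10⁶ s², so T = 2π × 1.365×10³ = 8.576×10³ s.
Converting: 8.576×10³ s ÷ 60.00 = 142.9 min.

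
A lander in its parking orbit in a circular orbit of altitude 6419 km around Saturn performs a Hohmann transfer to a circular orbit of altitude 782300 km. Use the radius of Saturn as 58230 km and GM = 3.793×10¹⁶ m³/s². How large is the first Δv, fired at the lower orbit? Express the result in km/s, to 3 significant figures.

Δv ≈ 8.79 km/s

r₁ = 58230 + 6419 = 64649 km = 6.4649×10⁷ m.
r₂ = 58230 + 782300 = 840530 km = 8.4053×10⁸ m.
Transfer ellipse a_t = (r₁ + r₂)/2 = 4.526×10⁸ m.
At r₁: circular v_c1 = √(μ/r₁) = 24220 m/s; transfer-perikrone v_p = √[μ(2/r₁ − 1/a_t)] = 33010 m/s.
Δv₁ = v_p − v_c1 = 8787 m/s.
= 8.787 km/s.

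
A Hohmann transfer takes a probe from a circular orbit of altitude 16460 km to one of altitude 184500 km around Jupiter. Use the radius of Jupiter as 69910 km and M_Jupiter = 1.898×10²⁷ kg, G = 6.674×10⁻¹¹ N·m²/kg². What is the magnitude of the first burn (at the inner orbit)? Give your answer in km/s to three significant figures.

Δv ≈ 8.50 km/s

μ = GM = 6.674×10⁻¹¹ × 1.898×10²⁷ = 1.267×10¹⁷ m³/s².
r₁ = 69910 + 16460 = 86370 km = 8.6370×10⁷ m.
r₂ = 69910 + 184500 = 254410 km = 2.5441×10⁸ m.
Transfer ellipse a_t = (r₁ + r₂)/2 = 1.704×10⁸ m.
At r₁: circular v_c1 = √(μ/r₁) = 38300 m/s; transfer-perijove v_p = √[μ(2/r₁ − 1/a_t)] = 46800 m/s.
Δv₁ = v_p − v_c1 = 8499 m/s.
= 8.499 km/s.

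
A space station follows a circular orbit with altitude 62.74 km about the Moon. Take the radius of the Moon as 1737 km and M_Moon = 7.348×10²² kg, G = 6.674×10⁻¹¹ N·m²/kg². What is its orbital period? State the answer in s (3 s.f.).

μ = GM = 6.674×10⁻¹¹ × 7.348×10²² = 4.904×10¹² m³/s².
r = 1737 + 62.74 = 1799.7 km = 1.7997×10⁶ m.
Kepler's third law: T = 2π√(r³/μ) = 2π√((1.800×10⁶)³ / 4.904×10¹²).
r³/μ = 1.189×10⁶ s², so T = 2π × 1.090×10³ = 6.850×10³ s.

T ≈ 6850 s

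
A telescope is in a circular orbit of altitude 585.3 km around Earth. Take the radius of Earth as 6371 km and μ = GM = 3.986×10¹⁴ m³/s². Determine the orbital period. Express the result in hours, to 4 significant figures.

T ≈ 1.604 hours

r = 6371 + 585.3 = 6956.3 km = 6.9563×10⁶ m.
Kepler's third law: T = 2π√(r³/μ) = 2π√((6.956×10⁶)³ / 3.986×10¹⁴).
r³/μ = 8.445×10⁵ s², so T = 2π × 9.190×10² = 5.774×10³ s.
Converting: 5.774×10³ s ÷ 3600 = 1.604 hours.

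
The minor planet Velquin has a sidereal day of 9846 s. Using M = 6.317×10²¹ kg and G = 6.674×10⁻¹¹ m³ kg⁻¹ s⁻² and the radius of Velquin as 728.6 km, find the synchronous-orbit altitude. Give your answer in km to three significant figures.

h_sync ≈ 283 km

μ = GM = 6.674×10⁻¹¹ × 6.317×10²¹ = 4.216×10¹¹ m³/s².
A synchronous orbit has period T, so by Kepler's third law a = (μT²/4π²)^(1/3).
μT²/4π² = 4.216×10¹¹ × (9.846×10³)² / 39.48 = 1.035×10¹⁸ m³.
a = 1.012×10⁶ m = 1011.6 km.
Altitude h = a − R = 1011.6 − 728.6 = 283.02 km.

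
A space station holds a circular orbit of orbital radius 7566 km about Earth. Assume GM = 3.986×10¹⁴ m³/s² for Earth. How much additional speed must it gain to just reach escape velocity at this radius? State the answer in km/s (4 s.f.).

r = 7566 km = 7.566×10⁶ m.
Circular speed v_c = √(μ/r) = 7258 m/s.
Escape speed v_esc = √(2μ/r) = √2 × v_c = 10260 m/s.
Δv = v_esc − v_c = 3006 m/s = 3.006 km/s.

Δv ≈ 3.006 km/s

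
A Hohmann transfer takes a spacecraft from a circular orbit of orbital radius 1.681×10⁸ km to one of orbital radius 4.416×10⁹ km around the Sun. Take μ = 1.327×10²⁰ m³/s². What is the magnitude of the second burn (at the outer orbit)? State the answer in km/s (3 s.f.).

r₁ = 1.681×10⁸ km = 1.681×10¹¹ m.
r₂ = 4.416×10⁹ km = 4.416×10¹² m.
Transfer ellipse a_t = (r₁ + r₂)/2 = 2.292×10¹² m.
At r₁: circular v_c1 = √(μ/r₁) = 28100 m/s; transfer-perihelion v_p = √[μ(2/r₁ − 1/a_t)] = 39000 m/s.
At r₂: circular v_c2 = √(μ/r₂) = 5482 m/s; transfer-aphelion v_a = √[μ(2/r₂ − 1/a_t)] = 1485 m/s.
Δv₂ = v_c2 − v_a = 3997 m/s.
= 3.997 km/s.

Δv ≈ 4.00 km/s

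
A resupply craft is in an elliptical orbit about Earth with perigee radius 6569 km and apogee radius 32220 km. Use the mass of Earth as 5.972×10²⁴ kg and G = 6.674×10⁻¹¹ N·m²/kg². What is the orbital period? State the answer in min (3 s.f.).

μ = GM = 6.674×10⁻¹¹ × 5.972×10²⁴ = 3.986×10¹⁴ m³/s².
Semi-major axis a = (r_p + r_a)/2 = (6569.0 + 32220)/2 = 19394 km = 1.939×10⁷ m.
By Kepler's third law T = 2π√(a³/μ) = 2π × 4.278×10³ = 2.688×10⁴ s.
= 448.0 min.

T ≈ 448 min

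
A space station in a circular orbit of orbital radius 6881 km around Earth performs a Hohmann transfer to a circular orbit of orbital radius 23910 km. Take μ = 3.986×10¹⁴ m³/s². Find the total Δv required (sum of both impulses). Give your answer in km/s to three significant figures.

r₁ = 6881 km = 6.881×10⁶ m.
r₂ = 23910 km = 2.391×10⁷ m.
Transfer ellipse a_t = (r₁ + r₂)/2 = 1.540×10⁷ m.
At r₁: circular v_c1 = √(μ/r₁) = 7611 m/s; transfer-perigee v_p = √[μ(2/r₁ − 1/a_t)] = 9485 m/s.
Δv₁ = v_p − v_c1 = 1874 m/s.
At r₂: circular v_c2 = √(μ/r₂) = 4083 m/s; transfer-apogee v_a = √[μ(2/r₂ − 1/a_t)] = 2730 m/s.
Δv₂ = v_c2 − v_a = 1353 m/s.
Total Δv = Δv₁ + Δv₂ = 3227 m/s = 3.227 km/s.

Δv_total ≈ 3.23 km/s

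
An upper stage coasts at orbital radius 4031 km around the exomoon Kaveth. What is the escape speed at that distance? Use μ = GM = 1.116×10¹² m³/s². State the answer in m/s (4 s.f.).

r = 4031 km = 4.031×10⁶ m.
Escape speed v_esc = √(2μ/r) = √(2 × 1.116×10¹² / 4.031×10⁶) = √(5.537×10⁵) = 744.1 m/s.

v_esc ≈ 744.1 m/s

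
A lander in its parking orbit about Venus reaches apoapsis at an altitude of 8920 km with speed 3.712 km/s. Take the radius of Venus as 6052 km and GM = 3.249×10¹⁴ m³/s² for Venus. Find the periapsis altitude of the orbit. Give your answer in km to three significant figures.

periapsis altitude ≈ 912 km

r_a = 6052 + 8920 = 14972 km = 1.497×10⁷ m.
Specific energy ε = v²/2 − μ/r = -1.481×10⁷ J/kg, so a = −μ/(2ε) = 1.097×10⁷ m.
The apsides satisfy r_p + r_a = 2a, so the periapsis radius is 2a − r_a = 6.964×10⁶ m = 6964.3 km.
Periapsis altitude = 6964.3 − 6052 = 912.35 km.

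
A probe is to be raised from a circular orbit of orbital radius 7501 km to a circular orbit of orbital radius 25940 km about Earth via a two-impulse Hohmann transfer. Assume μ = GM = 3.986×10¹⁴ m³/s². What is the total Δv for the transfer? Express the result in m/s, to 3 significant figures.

Δv_total ≈ 3080 m/s

r₁ = 7501 km = 7.501×10⁶ m.
r₂ = 25940 km = 2.594×10⁷ m.
Transfer ellipse a_t = (r₁ + r₂)/2 = 1.672×10⁷ m.
At r₁: circular v_c1 = √(μ/r₁) = 7290 m/s; transfer-perigee v_p = √[μ(2/r₁ − 1/a_t)] = 9080 m/s.
Δv₁ = v_p − v_c1 = 1790 m/s.
At r₂: circular v_c2 = √(μ/r₂) = 3920 m/s; transfer-apogee v_a = √[μ(2/r₂ − 1/a_t)] = 2626 m/s.
Δv₂ = v_c2 − v_a = 1294 m/s.
Total Δv = Δv₁ + Δv₂ = 3084 m/s.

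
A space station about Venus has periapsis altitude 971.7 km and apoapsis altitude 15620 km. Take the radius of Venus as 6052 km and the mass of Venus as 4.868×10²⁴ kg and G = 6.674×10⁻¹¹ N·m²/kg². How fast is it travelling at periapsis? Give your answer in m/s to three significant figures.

μ = GM = 6.674×10⁻¹¹ × 4.868×10²⁴ = 3.249×10¹⁴ m³/s².
r_p = 6052 + 971.7 = 7023.7 km = 7.0237×10⁶ m.
r_a = 6052 + 15620 = 21672 km = 2.1672×10⁷ m.
Semi-major axis a = (r_p + r_a)/2 = 14348 km = 1.435×10⁷ m.
Vis-viva: v² = μ(2/r − 1/a) = 3.249×10¹⁴ × (2.848×10⁻⁷ − 6.970×10⁻⁸) = 6.987×10⁷ m²/s².
v = 8359 m/s.

v ≈ 8360 m/s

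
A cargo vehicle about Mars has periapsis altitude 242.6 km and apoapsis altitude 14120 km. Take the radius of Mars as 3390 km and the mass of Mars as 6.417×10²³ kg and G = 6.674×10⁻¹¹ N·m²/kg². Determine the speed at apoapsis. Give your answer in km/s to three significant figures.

v ≈ 0.917 km/s

μ = GM = 6.674×10⁻¹¹ × 6.417×10²³ = 4.283×10¹³ m³/s².
r_p = 3390 + 242.6 = 3632.6 km = 3.6326×10⁶ m.
r_a = 3390 + 14120 = 17510 km = 1.7510×10⁷ m.
Semi-major axis a = (r_p + r_a)/2 = 10571 km = 1.057×10⁷ m.
Vis-viva: v² = μ(2/r − 1/a) = 4.283×10¹³ × (1.142×10⁻⁷ − 9.460×10⁻⁸) = 8.405×10⁵ m²/s².
v = 916.8 m/s = 0.9168 km/s.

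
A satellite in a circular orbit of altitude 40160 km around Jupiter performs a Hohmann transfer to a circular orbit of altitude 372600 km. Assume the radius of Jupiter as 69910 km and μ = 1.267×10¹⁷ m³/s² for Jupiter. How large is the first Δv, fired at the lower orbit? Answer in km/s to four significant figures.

Δv ≈ 9.009 km/s

r₁ = 69910 + 40160 = 110070 km = 1.1007×10⁸ m.
r₂ = 69910 + 372600 = 442510 km = 4.4251×10⁸ m.
Transfer ellipse a_t = (r₁ + r₂)/2 = 2.763×10⁸ m.
At r₁: circular v_c1 = √(μ/r₁) = 33930 m/s; transfer-perijove v_p = √[μ(2/r₁ − 1/a_t)] = 42940 m/s.
Δv₁ = v_p − v_c1 = 9009 m/s.
= 9.009 km/s.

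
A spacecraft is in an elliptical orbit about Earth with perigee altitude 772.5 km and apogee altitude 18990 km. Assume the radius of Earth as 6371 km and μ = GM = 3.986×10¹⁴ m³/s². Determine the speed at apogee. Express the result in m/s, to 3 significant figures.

r_p = 6371 + 772.5 = 7143.5 km = 7.1435×10⁶ m.
r_a = 6371 + 18990 = 25361 km = 2.5361×10⁷ m.
Semi-major axis a = (r_p + r_a)/2 = 16252 km = 1.625×10⁷ m.
Vis-viva: v² = μ(2/r − 1/a) = 3.986×10¹⁴ × (7.886×10⁻⁸ − 6.153×10⁻⁸) = 6.908×10⁶ m²/s².
v = 2628 m/s.

v ≈ 2630 m/s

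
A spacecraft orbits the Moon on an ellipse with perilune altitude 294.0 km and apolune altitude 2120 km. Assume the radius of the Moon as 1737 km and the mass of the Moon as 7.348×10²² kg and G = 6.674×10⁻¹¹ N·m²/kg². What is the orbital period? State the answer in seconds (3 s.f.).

μ = GM = 6.674×10⁻¹¹ × 7.348×10²² = 4.904×10¹² m³/s².
r_p = 1737 + 294.0 = 2031.0 km = 2.0310×10⁶ m.
r_a = 1737 + 2120 = 3857.0 km = 3.8570×10⁶ m.
Semi-major axis a = (r_p + r_a)/2 = (2031.0 + 3857.0)/2 = 2944.0 km = 2.944×10⁶ m.
By Kepler's third law T = 2π√(a³/μ) = 2π × 2.281×10³ = 1.433×10⁴ s.

T ≈ 14300 seconds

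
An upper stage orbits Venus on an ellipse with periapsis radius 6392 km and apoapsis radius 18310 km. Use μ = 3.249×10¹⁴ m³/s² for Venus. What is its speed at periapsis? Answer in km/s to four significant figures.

v ≈ 8.681 km/s

Semi-major axis a = (r_p + r_a)/2 = 12351 km = 1.235×10⁷ m.
Vis-viva: v² = μ(2/r − 1/a) = 3.249×10¹⁴ × (3.129×10⁻⁷ − 8.097×10⁻⁸) = 7.535×10⁷ m²/s².
v = 8681 m/s = 8.681 km/s.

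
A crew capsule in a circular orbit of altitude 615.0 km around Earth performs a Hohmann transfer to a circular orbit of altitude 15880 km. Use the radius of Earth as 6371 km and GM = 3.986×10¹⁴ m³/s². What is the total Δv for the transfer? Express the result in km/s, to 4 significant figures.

r₁ = 6371 + 615.0 = 6986.0 km = 6.9860×10⁶ m.
r₂ = 6371 + 15880 = 22251 km = 2.2251×10⁷ m.
Transfer ellipse a_t = (r₁ + r₂)/2 = 1.462×10⁷ m.
At r₁: circular v_c1 = √(μ/r₁) = 7554 m/s; transfer-perigee v_p = √[μ(2/r₁ − 1/a_t)] = 9319 m/s.
Δv₁ = v_p − v_c1 = 1766 m/s.
At r₂: circular v_c2 = √(μ/r₂) = 4232 m/s; transfer-apogee v_a = √[μ(2/r₂ − 1/a_t)] = 2926 m/s.
Δv₂ = v_c2 − v_a = 1307 m/s.
Total Δv = Δv₁ + Δv₂ = 3072 m/s = 3.072 km/s.

Δv_total ≈ 3.072 km/s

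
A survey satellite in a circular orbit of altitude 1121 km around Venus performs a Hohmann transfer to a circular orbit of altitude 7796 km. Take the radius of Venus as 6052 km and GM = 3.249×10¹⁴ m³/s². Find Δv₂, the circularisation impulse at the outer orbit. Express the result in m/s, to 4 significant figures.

Δv ≈ 842.3 m/s

r₁ = 6052 + 1121 = 7173.0 km = 7.1730×10⁶ m.
r₂ = 6052 + 7796 = 13848 km = 1.3848×10⁷ m.
Transfer ellipse a_t = (r₁ + r₂)/2 = 1.051×10⁷ m.
At r₁: circular v_c1 = √(μ/r₁) = 6730 m/s; transfer-periapsis v_p = √[μ(2/r₁ − 1/a_t)] = 7725 m/s.
At r₂: circular v_c2 = √(μ/r₂) = 4844 m/s; transfer-apoapsis v_a = √[μ(2/r₂ − 1/a_t)] = 4001 m/s.
Δv₂ = v_c2 − v_a = 842.3 m/s.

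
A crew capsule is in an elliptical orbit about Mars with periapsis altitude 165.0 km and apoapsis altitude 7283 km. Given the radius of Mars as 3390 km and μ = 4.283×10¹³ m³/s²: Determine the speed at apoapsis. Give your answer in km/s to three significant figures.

r_p = 3390 + 165.0 = 3555.0 km = 3.5550×10⁶ m.
r_a = 3390 + 7283 = 10673 km = 1.0673×10⁷ m.
Semi-major axis a = (r_p + r_a)/2 = 7114.0 km = 7.114×10⁶ m.
Vis-viva: v² = μ(2/r − 1/a) = 4.283×10¹³ × (1.874×10⁻⁷ − 1.406×10⁻⁷) = 2.005×10⁶ m²/s².
v = 1416 m/s = 1.416 km/s.

v ≈ 1.42 km/s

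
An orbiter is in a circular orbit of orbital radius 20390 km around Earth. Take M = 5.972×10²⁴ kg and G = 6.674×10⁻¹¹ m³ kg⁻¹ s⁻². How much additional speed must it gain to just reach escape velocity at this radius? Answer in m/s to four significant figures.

Δv ≈ 1831 m/s

μ = GM = 6.674×10⁻¹¹ × 5.972×10²⁴ = 3.986×10¹⁴ m³/s².
r = 20390 km = 2.039×10⁷ m.
Circular speed v_c = √(μ/r) = 4421 m/s.
Escape speed v_esc = √(2μ/r) = √2 × v_c = 6253 m/s.
Δv = v_esc − v_c = 1831 m/s.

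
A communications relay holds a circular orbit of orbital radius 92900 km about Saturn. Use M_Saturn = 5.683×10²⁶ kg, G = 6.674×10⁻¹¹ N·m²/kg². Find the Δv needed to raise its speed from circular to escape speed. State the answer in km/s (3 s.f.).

μ = GM = 6.674×10⁻¹¹ × 5.683×10²⁶ = 3.793×10¹⁶ m³/s².
r = 92900 km = 9.290×10⁷ m.
Circular speed v_c = √(μ/r) = 20210 m/s.
Escape speed v_esc = √(2μ/r) = √2 × v_c = 28580 m/s.
Δv = v_esc − v_c = 8369 m/s = 8.369 km/s.

Δv ≈ 8.37 km/s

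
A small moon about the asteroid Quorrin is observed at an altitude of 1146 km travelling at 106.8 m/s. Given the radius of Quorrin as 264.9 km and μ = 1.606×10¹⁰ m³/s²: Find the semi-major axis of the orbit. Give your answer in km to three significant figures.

a ≈ 1410 km

r = 264.9 + 1146 = 1410.9 km = 1.411×10⁶ m.
Specific orbital energy ε = v²/2 − μ/r = (106.8)²/2 − 1.606×10¹⁰/1.411×10⁶ = -5.680×10³ J/kg.
Since ε = −μ/(2a), a = −μ/(2ε) = 1.414×10⁶ m = 1413.8 km.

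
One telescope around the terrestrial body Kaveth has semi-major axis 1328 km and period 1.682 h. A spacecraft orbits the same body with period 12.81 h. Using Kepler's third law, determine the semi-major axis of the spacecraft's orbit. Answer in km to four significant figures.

Kepler's third law: a³ ∝ T², so a₂ = a₁ (T₂/T₁)^(2/3).
T₂/T₁ = 7.616, (T₂/T₁)^(2/3) = 3.871.
a₂ = 1328 × 3.871 = 5141 km.

a₂ ≈ 5141 km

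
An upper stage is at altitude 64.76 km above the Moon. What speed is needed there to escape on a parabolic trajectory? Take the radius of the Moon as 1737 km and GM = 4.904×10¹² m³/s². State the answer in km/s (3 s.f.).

r = 1737 + 64.76 = 1801.8 km = 1.8018×10⁶ m.
Escape speed v_esc = √(2μ/r) = √(2 × 4.904×10¹² / 1.802×10⁶) = √(5.444×10⁶) = 2333 m/s.
= 2.333 km/s.

v_esc ≈ 2.33 km/s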